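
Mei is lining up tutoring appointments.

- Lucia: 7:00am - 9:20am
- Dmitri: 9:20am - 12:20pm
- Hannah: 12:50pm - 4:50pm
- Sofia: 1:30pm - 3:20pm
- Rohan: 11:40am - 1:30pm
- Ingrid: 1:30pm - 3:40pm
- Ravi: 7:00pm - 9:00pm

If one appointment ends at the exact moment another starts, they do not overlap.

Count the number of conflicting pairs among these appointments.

Sorted by start: Lucia, Dmitri, Rohan, Hannah, Sofia, Ingrid, Ravi.
Dmitri starts exactly when Lucia ends (back-to-back, no overlap), so Lucia has no further overlaps.
Rohan starts before Dmitri ends → Dmitri and Rohan overlap.
Hannah starts after Dmitri ends, so Dmitri has no further overlaps.
Hannah starts before Rohan ends → Rohan and Hannah overlap.
Sofia starts exactly when Rohan ends (back-to-back, no overlap), so Rohan has no further overlaps.
Sofia starts before Hannah ends → Hannah and Sofia overlap.
Ingrid starts before Hannah ends → Hannah and Ingrid overlap.
Ravi starts after Hannah ends.
Ingrid starts before Sofia ends → Sofia and Ingrid overlap.
Ravi starts after Sofia ends.
Ravi starts after Ingrid ends.
Overlapping pairs: Dmitri & Rohan, Hannah & Ingrid, Hannah & Rohan, Hannah & Sofia, Ingrid & Sofia — 5 in total.

5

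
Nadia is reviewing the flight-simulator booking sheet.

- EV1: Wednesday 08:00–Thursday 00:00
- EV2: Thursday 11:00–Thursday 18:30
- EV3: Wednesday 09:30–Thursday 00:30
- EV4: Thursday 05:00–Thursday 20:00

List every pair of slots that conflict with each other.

EV1 & EV3, EV2 & EV4

Sorted by start: EV1, EV3, EV4, EV2.
EV3 starts before EV1 ends → EV1 and EV3 overlap.
EV4 starts after EV1 ends, so EV1 has no further overlaps.
EV4 starts after EV3 ends, so EV3 has no further overlaps.
EV2 starts before EV4 ends → EV4 and EV2 overlap.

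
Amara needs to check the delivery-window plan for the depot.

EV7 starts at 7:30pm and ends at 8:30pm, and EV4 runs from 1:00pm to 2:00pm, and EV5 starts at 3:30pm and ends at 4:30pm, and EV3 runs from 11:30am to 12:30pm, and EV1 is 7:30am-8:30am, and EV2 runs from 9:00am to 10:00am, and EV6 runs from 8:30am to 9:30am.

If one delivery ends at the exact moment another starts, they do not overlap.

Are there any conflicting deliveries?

Check each pair: they overlap iff neither finishes before the other starts.
Sorted by start: EV1, EV6, EV2, EV3, EV4, EV5, EV7.
EV6 starts exactly when EV1 ends (back-to-back, no overlap), so EV1 has no further overlaps.
EV2 starts before EV6 ends → EV6 and EV2 overlap.
That's a conflict, so the schedule is not conflict-free.

Yes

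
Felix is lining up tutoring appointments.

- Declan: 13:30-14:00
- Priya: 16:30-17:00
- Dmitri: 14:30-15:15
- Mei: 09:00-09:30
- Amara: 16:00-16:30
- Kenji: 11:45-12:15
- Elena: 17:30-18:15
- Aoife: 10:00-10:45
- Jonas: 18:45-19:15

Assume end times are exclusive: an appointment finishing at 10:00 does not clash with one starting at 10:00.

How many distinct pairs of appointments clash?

0

Check each pair: they overlap iff neither finishes before the other starts.
Sorted by start: Mei, Aoife, Kenji, Declan, Dmitri, Amara, Priya, Elena, Jonas.
Aoife starts after Mei ends, so nothing later overlaps Mei either.
Kenji starts after Aoife ends, so nothing later overlaps Aoife either.
Declan starts after Kenji ends, so nothing later overlaps Kenji either.
Dmitri starts after Declan ends, so nothing later overlaps Declan either.
Amara starts after Dmitri ends, so nothing later overlaps Dmitri either.
Priya starts exactly when Amara ends (back-to-back, no overlap), so nothing later overlaps Amara either.
Elena starts after Priya ends, so nothing later overlaps Priya either.
Jonas starts after Elena ends.
No pair overlaps.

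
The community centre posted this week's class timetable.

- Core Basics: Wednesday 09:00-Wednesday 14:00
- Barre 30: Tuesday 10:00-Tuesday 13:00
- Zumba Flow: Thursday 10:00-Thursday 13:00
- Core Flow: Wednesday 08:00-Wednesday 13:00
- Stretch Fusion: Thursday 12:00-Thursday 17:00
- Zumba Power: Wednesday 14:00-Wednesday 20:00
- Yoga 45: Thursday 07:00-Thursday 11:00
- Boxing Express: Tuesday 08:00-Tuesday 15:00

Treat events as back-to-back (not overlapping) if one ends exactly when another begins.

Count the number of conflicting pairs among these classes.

4

Sorted by start: Boxing Express, Barre 30, Core Flow, Core Basics, Zumba Power, Yoga 45, Zumba Flow, Stretch Fusion.
Barre 30 starts before Boxing Express ends → Boxing Express and Barre 30 overlap.
Core Flow starts after Boxing Express ends, so Boxing Express has no further overlaps.
Core Flow starts after Barre 30 ends, so Barre 30 has no further overlaps.
Core Basics starts before Core Flow ends → Core Flow and Core Basics overlap.
Zumba Power starts after Core Flow ends, so Core Flow has no further overlaps.
Zumba Power starts exactly when Core Basics ends (back-to-back, no overlap), so Core Basics has no further overlaps.
Yoga 45 starts after Zumba Power ends, so Zumba Power has no further overlaps.
Zumba Flow starts before Yoga 45 ends → Yoga 45 and Zumba Flow overlap.
Stretch Fusion starts after Yoga 45 ends.
Stretch Fusion starts before Zumba Flow ends → Zumba Flow and Stretch Fusion overlap.
Overlapping pairs: Barre 30 & Boxing Express, Core Basics & Core Flow, Stretch Fusion & Zumba Flow, Yoga 45 & Zumba Flow — 4 in total.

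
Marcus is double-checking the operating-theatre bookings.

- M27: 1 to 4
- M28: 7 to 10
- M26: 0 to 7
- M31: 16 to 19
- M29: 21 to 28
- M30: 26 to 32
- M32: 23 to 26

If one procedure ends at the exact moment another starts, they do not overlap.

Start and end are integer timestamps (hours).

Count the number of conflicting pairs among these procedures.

Two intervals overlap when each starts before the other ends.
Sorted by start: M26, M27, M28, M31, M29, M32, M30.
M27 starts before M26 ends → M26 and M27 overlap.
M28 starts exactly when M26 ends (back-to-back, no overlap), so nothing later overlaps M26 either.
M28 starts after M27 ends, so nothing later overlaps M27 either.
M31 starts after M28 ends, so nothing later overlaps M28 either.
M29 starts after M31 ends, so nothing later overlaps M31 either.
M32 starts before M29 ends → M29 and M32 overlap.
M30 starts before M29 ends → M29 and M30 overlap.
M30 starts exactly when M32 ends (back-to-back, no overlap).
Overlapping pairs: M26 & M27, M29 & M30, M29 & M32 — 3 in total.

3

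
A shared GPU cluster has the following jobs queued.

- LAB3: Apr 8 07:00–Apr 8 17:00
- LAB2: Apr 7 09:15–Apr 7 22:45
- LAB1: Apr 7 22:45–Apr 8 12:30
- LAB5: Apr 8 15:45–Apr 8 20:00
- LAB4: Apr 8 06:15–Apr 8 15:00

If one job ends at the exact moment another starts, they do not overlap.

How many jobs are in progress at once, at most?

3

Sort all start/end points and keep a running count:
Apr 7 09:15 start LAB2 → 1
Apr 7 22:45 end LAB2 → 0
Apr 7 22:45 start LAB1 → 1
Apr 8 06:15 start LAB4 → 2
Apr 8 07:00 start LAB3 → 3
Apr 8 12:30 end LAB1 → 2
Apr 8 15:00 end LAB4 → 1
Apr 8 15:45 start LAB5 → 2
Apr 8 17:00 end LAB3 → 1
Apr 8 20:00 end LAB5 → 0
Peak is 3, at Apr 8 07:00 (LAB1, LAB3, LAB4).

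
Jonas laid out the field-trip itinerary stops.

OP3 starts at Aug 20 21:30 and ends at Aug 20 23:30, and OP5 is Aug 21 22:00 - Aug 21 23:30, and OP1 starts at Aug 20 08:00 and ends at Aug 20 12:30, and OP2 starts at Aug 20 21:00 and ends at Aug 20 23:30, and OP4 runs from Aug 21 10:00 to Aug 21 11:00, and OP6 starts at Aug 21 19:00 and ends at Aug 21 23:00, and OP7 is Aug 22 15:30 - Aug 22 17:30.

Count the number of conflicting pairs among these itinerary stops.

Sorted by start: OP1, OP2, OP3, OP4, OP6, OP5, OP7.
OP2 starts after OP1 ends, so nothing later overlaps OP1 either.
OP3 starts before OP2 ends → OP2 and OP3 overlap.
OP4 starts after OP2 ends, so nothing later overlaps OP2 either.
OP4 starts after OP3 ends, so nothing later overlaps OP3 either.
OP6 starts after OP4 ends, so nothing later overlaps OP4 either.
OP5 starts before OP6 ends → OP6 and OP5 overlap.
OP7 starts after OP6 ends.
OP7 starts after OP5 ends.
Overlapping pairs: OP2 & OP3, OP5 & OP6 — 2 in total.

2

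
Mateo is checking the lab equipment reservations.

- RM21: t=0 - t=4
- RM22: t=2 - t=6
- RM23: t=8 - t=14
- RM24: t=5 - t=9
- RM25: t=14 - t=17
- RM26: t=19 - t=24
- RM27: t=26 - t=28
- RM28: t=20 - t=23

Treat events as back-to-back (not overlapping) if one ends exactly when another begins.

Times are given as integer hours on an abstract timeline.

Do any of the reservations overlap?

Sorted by start: RM21, RM22, RM24, RM23, RM25, RM26, RM28, RM27.
RM22 starts before RM21 ends → RM21 and RM22 overlap.
That's a conflict, so the schedule is not conflict-free.

Yes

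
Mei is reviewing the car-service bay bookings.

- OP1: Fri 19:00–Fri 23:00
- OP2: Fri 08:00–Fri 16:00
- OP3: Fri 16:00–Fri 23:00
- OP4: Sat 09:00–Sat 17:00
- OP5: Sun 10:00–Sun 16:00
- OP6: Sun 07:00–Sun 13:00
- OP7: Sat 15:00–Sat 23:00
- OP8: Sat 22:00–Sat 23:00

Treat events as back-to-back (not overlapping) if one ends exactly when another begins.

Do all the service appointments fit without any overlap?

No

Sorted by start: OP2, OP3, OP1, OP4, OP7, OP8, OP6, OP5.
OP3 starts exactly when OP2 ends (back-to-back, no overlap); OP2 is clear from here.
OP1 starts before OP3 ends → OP3 and OP1 overlap.
That's a conflict, so the schedule is not conflict-free.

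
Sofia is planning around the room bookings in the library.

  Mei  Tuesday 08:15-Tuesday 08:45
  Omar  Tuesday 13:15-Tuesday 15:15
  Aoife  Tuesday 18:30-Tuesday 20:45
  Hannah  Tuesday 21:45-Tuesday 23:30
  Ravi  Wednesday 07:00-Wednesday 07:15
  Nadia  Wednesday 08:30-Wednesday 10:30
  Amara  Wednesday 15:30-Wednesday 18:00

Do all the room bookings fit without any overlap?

Yes

Sorted by start: Mei, Omar, Aoife, Hannah, Ravi, Nadia, Amara.
Omar starts after Mei ends, so nothing later overlaps Mei either.
Aoife starts after Omar ends, so nothing later overlaps Omar either.
Hannah starts after Aoife ends, so nothing later overlaps Aoife either.
Ravi starts after Hannah ends, so nothing later overlaps Hannah either.
Nadia starts after Ravi ends, so nothing later overlaps Ravi either.
Amara starts after Nadia ends.
Every pair is clear; the schedule has no overlaps.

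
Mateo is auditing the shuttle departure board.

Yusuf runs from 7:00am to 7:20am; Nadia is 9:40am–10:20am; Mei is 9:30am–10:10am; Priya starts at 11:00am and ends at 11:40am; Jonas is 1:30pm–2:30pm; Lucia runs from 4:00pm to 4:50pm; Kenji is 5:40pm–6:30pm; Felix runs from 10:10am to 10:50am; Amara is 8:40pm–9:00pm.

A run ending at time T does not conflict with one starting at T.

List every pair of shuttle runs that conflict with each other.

Felix & Nadia, Mei & Nadia

Sorted by start: Yusuf, Mei, Nadia, Felix, Priya, Jonas, Lucia, Kenji, Amara.
Mei starts after Yusuf ends, so Yusuf has no further overlaps.
Nadia starts before Mei ends → Mei and Nadia overlap.
Felix starts exactly when Mei ends (back-to-back, no overlap), so Mei has no further overlaps.
Felix starts before Nadia ends → Nadia and Felix overlap.
Priya starts after Nadia ends, so Nadia has no further overlaps.
Priya starts after Felix ends, so Felix has no further overlaps.
Jonas starts after Priya ends, so Priya has no further overlaps.
Lucia starts after Jonas ends, so Jonas has no further overlaps.
Kenji starts after Lucia ends, so Lucia has no further overlaps.
Amara starts after Kenji ends.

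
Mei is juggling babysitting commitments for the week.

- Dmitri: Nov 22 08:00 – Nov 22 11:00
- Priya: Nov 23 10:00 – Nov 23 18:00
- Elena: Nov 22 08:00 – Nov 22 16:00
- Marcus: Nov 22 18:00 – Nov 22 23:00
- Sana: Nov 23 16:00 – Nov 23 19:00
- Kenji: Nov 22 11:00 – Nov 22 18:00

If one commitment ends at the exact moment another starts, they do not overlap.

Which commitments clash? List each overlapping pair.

Dmitri & Elena, Elena & Kenji, Priya & Sana

Sorted by start: Dmitri, Elena, Kenji, Marcus, Priya, Sana.
Elena starts before Dmitri ends → Dmitri and Elena overlap.
Kenji starts exactly when Dmitri ends (back-to-back, no overlap) — done with Dmitri.
Kenji starts before Elena ends → Elena and Kenji overlap.
Marcus starts after Elena ends — done with Elena.
Marcus starts exactly when Kenji ends (back-to-back, no overlap) — done with Kenji.
Priya starts after Marcus ends — done with Marcus.
Sana starts before Priya ends → Priya and Sana overlap.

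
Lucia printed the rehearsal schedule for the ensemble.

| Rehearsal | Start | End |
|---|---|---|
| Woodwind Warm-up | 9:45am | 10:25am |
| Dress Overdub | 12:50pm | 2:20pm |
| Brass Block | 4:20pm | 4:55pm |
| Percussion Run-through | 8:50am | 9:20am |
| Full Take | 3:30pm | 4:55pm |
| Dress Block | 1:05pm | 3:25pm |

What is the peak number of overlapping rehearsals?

Walk through starts and ends in time order (an end at T is processed before a start at T):
8:50am start Percussion Run-through → 1
9:20am end Percussion Run-through → 0
9:45am start Woodwind Warm-up → 1
10:25am end Woodwind Warm-up → 0
12:50pm start Dress Overdub → 1
1:05pm start Dress Block → 2
2:20pm end Dress Overdub → 1
3:25pm end Dress Block → 0
3:30pm start Full Take → 1
4:20pm start Brass Block → 2
4:55pm end Brass Block → 1
4:55pm end Full Take → 0
Peak is 2, at 1:05pm (Dress Block, Dress Overdub).

2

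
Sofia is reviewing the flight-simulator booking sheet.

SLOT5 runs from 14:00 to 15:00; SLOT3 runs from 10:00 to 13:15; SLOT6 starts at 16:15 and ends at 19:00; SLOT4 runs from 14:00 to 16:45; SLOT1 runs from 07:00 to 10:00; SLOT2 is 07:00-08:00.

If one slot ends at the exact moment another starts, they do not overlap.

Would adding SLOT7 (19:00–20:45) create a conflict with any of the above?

SLOT1: ends 10:00 at or before SLOT7 starts 19:00 → clear.
SLOT2: ends 08:00 at or before SLOT7 starts 19:00 → clear.
SLOT3: ends 13:15 at or before SLOT7 starts 19:00 → clear.
SLOT4: ends 16:45 at or before SLOT7 starts 19:00 → clear.
SLOT5: ends 15:00 at or before SLOT7 starts 19:00 → clear.
SLOT6: ends 19:00 at or before SLOT7 starts 19:00 → clear.

No — it doesn't clash with anything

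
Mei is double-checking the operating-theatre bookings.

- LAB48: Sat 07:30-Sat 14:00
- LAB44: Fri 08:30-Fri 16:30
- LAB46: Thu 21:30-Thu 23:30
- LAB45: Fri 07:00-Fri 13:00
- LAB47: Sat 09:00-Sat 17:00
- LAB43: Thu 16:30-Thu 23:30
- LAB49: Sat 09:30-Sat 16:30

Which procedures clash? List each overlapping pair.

LAB43 & LAB46, LAB44 & LAB45, LAB47 & LAB48, LAB47 & LAB49, LAB48 & LAB49

Sorted by start: LAB43, LAB46, LAB45, LAB44, LAB48, LAB47, LAB49.
LAB46 starts before LAB43 ends → LAB43 and LAB46 overlap.
LAB45 starts after LAB43 ends; LAB43 is clear from here.
LAB45 starts after LAB46 ends; LAB46 is clear from here.
LAB44 starts before LAB45 ends → LAB45 and LAB44 overlap.
LAB48 starts after LAB45 ends; LAB45 is clear from here.
LAB48 starts after LAB44 ends; LAB44 is clear from here.
LAB47 starts before LAB48 ends → LAB48 and LAB47 overlap.
LAB49 starts before LAB48 ends → LAB48 and LAB49 overlap.
LAB49 starts before LAB47 ends → LAB47 and LAB49 overlap.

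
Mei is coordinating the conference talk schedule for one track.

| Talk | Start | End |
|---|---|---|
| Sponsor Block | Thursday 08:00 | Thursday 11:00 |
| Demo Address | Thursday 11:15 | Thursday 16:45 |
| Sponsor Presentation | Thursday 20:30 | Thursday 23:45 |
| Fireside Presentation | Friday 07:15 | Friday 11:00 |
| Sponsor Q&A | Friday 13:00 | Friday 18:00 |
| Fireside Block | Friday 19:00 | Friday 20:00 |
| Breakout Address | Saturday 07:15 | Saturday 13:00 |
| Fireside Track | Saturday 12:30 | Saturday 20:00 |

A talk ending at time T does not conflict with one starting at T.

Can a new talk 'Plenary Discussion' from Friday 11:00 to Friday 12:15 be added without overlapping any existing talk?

Yes — the slot is free

Sponsor Block: ends Thursday 11:00 at or before Plenary Discussion starts Friday 11:00 → clear.
Demo Address: ends Thursday 16:45 at or before Plenary Discussion starts Friday 11:00 → clear.
Sponsor Presentation: ends Thursday 23:45 at or before Plenary Discussion starts Friday 11:00 → clear.
Fireside Presentation: ends Friday 11:00 at or before Plenary Discussion starts Friday 11:00 → clear.
Sponsor Q&A: starts Friday 13:00 at or after Plenary Discussion ends Friday 12:15 → clear.
Fireside Block: starts Friday 19:00 at or after Plenary Discussion ends Friday 12:15 → clear.
Breakout Address: starts Saturday 07:15 at or after Plenary Discussion ends Friday 12:15 → clear.
Fireside Track: starts Saturday 12:30 at or after Plenary Discussion ends Friday 12:15 → clear.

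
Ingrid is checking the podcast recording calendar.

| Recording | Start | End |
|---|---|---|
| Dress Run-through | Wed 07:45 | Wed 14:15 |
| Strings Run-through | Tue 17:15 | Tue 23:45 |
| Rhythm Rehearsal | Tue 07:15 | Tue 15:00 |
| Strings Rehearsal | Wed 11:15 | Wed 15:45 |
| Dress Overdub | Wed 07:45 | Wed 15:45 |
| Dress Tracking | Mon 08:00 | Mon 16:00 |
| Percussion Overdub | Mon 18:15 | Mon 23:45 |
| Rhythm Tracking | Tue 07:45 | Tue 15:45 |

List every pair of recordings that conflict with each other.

Sorted by start: Dress Tracking, Percussion Overdub, Rhythm Rehearsal, Rhythm Tracking, Strings Run-through, Dress Overdub, Dress Run-through, Strings Rehearsal.
Percussion Overdub starts after Dress Tracking ends, so nothing later overlaps Dress Tracking either.
Rhythm Rehearsal starts after Percussion Overdub ends, so nothing later overlaps Percussion Overdub either.
Rhythm Tracking starts before Rhythm Rehearsal ends → Rhythm Rehearsal and Rhythm Tracking overlap.
Strings Run-through starts after Rhythm Rehearsal ends, so nothing later overlaps Rhythm Rehearsal either.
Strings Run-through starts after Rhythm Tracking ends, so nothing later overlaps Rhythm Tracking either.
Dress Overdub starts after Strings Run-through ends, so nothing later overlaps Strings Run-through either.
Dress Run-through starts before Dress Overdub ends → Dress Overdub and Dress Run-through overlap.
Strings Rehearsal starts before Dress Overdub ends → Dress Overdub and Strings Rehearsal overlap.
Strings Rehearsal starts before Dress Run-through ends → Dress Run-through and Strings Rehearsal overlap.

Dress Overdub & Dress Run-through, Dress Overdub & Strings Rehearsal, Dress Run-through & Strings Rehearsal, Rhythm Rehearsal & Rhythm Tracking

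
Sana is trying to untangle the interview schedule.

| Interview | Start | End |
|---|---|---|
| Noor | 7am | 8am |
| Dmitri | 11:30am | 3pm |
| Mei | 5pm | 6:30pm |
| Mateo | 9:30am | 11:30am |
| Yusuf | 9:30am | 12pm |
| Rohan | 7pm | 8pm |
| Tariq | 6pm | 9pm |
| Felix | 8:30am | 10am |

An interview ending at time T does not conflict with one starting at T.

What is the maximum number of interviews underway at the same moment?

3

Walk through starts and ends in time order (an end at T is processed before a start at T):
7am start Noor → 1
8am end Noor → 0
8:30am start Felix → 1
9:30am start Mateo → 2
9:30am start Yusuf → 3
10am end Felix → 2
11:30am end Mateo → 1
11:30am start Dmitri → 2
12pm end Yusuf → 1
3pm end Dmitri → 0
5pm start Mei → 1
6pm start Tariq → 2
6:30pm end Mei → 1
7pm start Rohan → 2
8pm end Rohan → 1
9pm end Tariq → 0
Peak is 3, at 9:30am (Felix, Mateo, Yusuf).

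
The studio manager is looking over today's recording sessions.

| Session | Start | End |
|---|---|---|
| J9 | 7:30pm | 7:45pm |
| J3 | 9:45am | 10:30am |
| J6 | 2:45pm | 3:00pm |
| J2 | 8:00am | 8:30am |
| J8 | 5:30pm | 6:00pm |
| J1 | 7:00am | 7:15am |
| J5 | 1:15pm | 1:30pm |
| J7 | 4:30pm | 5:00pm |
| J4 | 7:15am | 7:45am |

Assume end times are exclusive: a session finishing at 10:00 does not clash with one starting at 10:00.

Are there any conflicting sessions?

Sorted by start: J1, J4, J2, J3, J5, J6, J7, J8, J9.
J4 starts exactly when J1 ends (back-to-back, no overlap), so J1 has no further overlaps.
J2 starts after J4 ends, so J4 has no further overlaps.
J3 starts after J2 ends, so J2 has no further overlaps.
J5 starts after J3 ends, so J3 has no further overlaps.
J6 starts after J5 ends, so J5 has no further overlaps.
J7 starts after J6 ends, so J6 has no further overlaps.
J8 starts after J7 ends, so J7 has no further overlaps.
J9 starts after J8 ends.
Every pair is clear; the schedule has no overlaps.

No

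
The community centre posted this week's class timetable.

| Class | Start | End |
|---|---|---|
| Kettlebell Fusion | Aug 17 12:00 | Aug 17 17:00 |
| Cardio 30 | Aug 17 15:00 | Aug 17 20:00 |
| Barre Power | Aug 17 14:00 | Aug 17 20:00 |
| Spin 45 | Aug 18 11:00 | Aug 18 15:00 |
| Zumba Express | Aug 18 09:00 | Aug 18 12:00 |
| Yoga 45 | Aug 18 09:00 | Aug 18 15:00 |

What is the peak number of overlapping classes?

3

Walk through starts and ends in time order (an end at T is processed before a start at T):
Aug 17 12:00 start Kettlebell Fusion → 1
Aug 17 14:00 start Barre Power → 2
Aug 17 15:00 start Cardio 30 → 3
Aug 17 17:00 end Kettlebell Fusion → 2
Aug 17 20:00 end Barre Power → 1
Aug 17 20:00 end Cardio 30 → 0
Aug 18 09:00 start Yoga 45 → 1
Aug 18 09:00 start Zumba Express → 2
Aug 18 11:00 start Spin 45 → 3
Aug 18 12:00 end Zumba Express → 2
Aug 18 15:00 end Spin 45 → 1
Aug 18 15:00 end Yoga 45 → 0
Peak is 3, at Aug 17 15:00 (Barre Power, Cardio 30, Kettlebell Fusion).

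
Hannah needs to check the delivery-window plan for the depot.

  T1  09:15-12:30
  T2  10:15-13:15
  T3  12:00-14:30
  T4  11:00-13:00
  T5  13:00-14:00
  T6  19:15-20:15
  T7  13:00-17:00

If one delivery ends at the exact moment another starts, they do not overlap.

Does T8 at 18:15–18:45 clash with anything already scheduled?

T1: ends 12:30 at or before T8 starts 18:15 → clear.
T2: ends 13:15 at or before T8 starts 18:15 → clear.
T4: ends 13:00 at or before T8 starts 18:15 → clear.
T3: ends 14:30 at or before T8 starts 18:15 → clear.
T5: ends 14:00 at or before T8 starts 18:15 → clear.
T7: ends 17:00 at or before T8 starts 18:15 → clear.
T6: starts 19:15 at or after T8 ends 18:45 → clear.

No — it doesn't clash with anything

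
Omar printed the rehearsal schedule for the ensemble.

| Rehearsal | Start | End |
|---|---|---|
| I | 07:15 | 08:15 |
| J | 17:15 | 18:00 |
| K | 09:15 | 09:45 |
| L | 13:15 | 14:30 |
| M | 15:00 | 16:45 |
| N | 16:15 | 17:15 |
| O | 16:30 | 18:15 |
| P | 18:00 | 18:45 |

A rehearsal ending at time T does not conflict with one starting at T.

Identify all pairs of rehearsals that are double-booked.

J & O, M & N, M & O, N & O, O & P

Sorted by start: I, K, L, M, N, O, J, P.
K starts after I ends — done with I.
L starts after K ends — done with K.
M starts after L ends — done with L.
N starts before M ends → M and N overlap.
O starts before M ends → M and O overlap.
J starts after M ends — done with M.
O starts before N ends → N and O overlap.
J starts exactly when N ends (back-to-back, no overlap) — done with N.
J starts before O ends → O and J overlap.
P starts before O ends → O and P overlap.
P starts exactly when J ends (back-to-back, no overlap).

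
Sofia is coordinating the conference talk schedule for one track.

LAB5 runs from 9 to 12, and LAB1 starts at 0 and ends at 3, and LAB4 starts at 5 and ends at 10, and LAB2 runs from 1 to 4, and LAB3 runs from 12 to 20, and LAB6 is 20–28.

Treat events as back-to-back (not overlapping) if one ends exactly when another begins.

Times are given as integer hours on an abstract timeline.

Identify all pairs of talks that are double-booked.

Two intervals overlap when each starts before the other ends.
Sorted by start: LAB1, LAB2, LAB4, LAB5, LAB3, LAB6.
LAB2 starts before LAB1 ends → LAB1 and LAB2 overlap.
LAB4 starts after LAB1 ends, so nothing later overlaps LAB1 either.
LAB4 starts after LAB2 ends, so nothing later overlaps LAB2 either.
LAB5 starts before LAB4 ends → LAB4 and LAB5 overlap.
LAB3 starts after LAB4 ends, so nothing later overlaps LAB4 either.
LAB3 starts exactly when LAB5 ends (back-to-back, no overlap), so nothing later overlaps LAB5 either.
LAB6 starts exactly when LAB3 ends (back-to-back, no overlap).

LAB1 & LAB2, LAB4 & LAB5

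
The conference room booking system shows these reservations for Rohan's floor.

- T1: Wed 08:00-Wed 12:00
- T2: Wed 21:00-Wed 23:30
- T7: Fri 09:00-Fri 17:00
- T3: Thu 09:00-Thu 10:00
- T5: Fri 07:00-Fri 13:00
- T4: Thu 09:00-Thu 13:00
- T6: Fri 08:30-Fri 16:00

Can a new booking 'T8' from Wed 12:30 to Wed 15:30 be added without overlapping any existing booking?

T1: ends Wed 12:00 at or before T8 starts Wed 12:30 → clear.
T2: starts Wed 21:00 at or after T8 ends Wed 15:30 → clear.
T3: starts Thu 09:00 at or after T8 ends Wed 15:30 → clear.
T4: starts Thu 09:00 at or after T8 ends Wed 15:30 → clear.
T5: starts Fri 07:00 at or after T8 ends Wed 15:30 → clear.
T6: starts Fri 08:30 at or after T8 ends Wed 15:30 → clear.
T7: starts Fri 09:00 at or after T8 ends Wed 15:30 → clear.

Yes — the slot is free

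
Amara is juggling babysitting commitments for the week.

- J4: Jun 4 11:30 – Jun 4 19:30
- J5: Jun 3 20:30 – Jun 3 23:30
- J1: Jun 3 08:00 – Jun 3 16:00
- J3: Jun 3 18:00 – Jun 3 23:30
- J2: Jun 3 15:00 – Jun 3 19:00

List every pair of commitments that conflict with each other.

Check each pair: they overlap iff neither finishes before the other starts.
Sorted by start: J1, J2, J3, J5, J4.
J2 starts before J1 ends → J1 and J2 overlap.
J3 starts after J1 ends, so nothing later overlaps J1 either.
J3 starts before J2 ends → J2 and J3 overlap.
J5 starts after J2 ends, so nothing later overlaps J2 either.
J5 starts before J3 ends → J3 and J5 overlap.
J4 starts after J3 ends.
J4 starts after J5 ends.

J1 & J2, J2 & J3, J3 & J5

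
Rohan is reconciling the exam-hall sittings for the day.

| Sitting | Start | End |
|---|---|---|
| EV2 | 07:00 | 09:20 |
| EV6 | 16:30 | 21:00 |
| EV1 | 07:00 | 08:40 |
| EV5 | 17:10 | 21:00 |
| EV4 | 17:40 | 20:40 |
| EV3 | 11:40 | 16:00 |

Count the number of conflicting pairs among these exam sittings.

4

Sorted by start: EV1, EV2, EV3, EV6, EV5, EV4.
EV2 starts before EV1 ends → EV1 and EV2 overlap.
EV3 starts after EV1 ends, so nothing later overlaps EV1 either.
EV3 starts after EV2 ends, so nothing later overlaps EV2 either.
EV6 starts after EV3 ends, so nothing later overlaps EV3 either.
EV5 starts before EV6 ends → EV6 and EV5 overlap.
EV4 starts before EV6 ends → EV6 and EV4 overlap.
EV4 starts before EV5 ends → EV5 and EV4 overlap.
Overlapping pairs: EV1 & EV2, EV4 & EV5, EV4 & EV6, EV5 & EV6 — 4 in total.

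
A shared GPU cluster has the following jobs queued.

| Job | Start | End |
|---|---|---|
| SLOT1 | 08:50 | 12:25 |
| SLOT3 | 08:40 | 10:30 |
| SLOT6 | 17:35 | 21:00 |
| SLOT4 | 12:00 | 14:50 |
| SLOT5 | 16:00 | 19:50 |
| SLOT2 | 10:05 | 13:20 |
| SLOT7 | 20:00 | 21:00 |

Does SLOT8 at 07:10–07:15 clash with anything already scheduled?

No — it doesn't clash with anything

SLOT3: starts 08:40 at or after SLOT8 ends 07:15 → clear.
SLOT1: starts 08:50 at or after SLOT8 ends 07:15 → clear.
SLOT2: starts 10:05 at or after SLOT8 ends 07:15 → clear.
SLOT4: starts 12:00 at or after SLOT8 ends 07:15 → clear.
SLOT5: starts 16:00 at or after SLOT8 ends 07:15 → clear.
SLOT6: starts 17:35 at or after SLOT8 ends 07:15 → clear.
SLOT7: starts 20:00 at or after SLOT8 ends 07:15 → clear.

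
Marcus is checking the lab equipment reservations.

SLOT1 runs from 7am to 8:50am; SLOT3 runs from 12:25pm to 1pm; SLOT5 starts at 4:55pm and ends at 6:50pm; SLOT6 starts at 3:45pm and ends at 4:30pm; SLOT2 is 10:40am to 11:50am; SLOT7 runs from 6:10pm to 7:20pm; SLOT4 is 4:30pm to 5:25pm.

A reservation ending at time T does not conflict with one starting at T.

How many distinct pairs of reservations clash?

Sorted by start: SLOT1, SLOT2, SLOT3, SLOT6, SLOT4, SLOT5, SLOT7.
SLOT2 starts after SLOT1 ends — done with SLOT1.
SLOT3 starts after SLOT2 ends — done with SLOT2.
SLOT6 starts after SLOT3 ends — done with SLOT3.
SLOT4 starts exactly when SLOT6 ends (back-to-back, no overlap) — done with SLOT6.
SLOT5 starts before SLOT4 ends → SLOT4 and SLOT5 overlap.
SLOT7 starts after SLOT4 ends.
SLOT7 starts before SLOT5 ends → SLOT5 and SLOT7 overlap.
Overlapping pairs: SLOT4 & SLOT5, SLOT5 & SLOT7 — 2 in total.

2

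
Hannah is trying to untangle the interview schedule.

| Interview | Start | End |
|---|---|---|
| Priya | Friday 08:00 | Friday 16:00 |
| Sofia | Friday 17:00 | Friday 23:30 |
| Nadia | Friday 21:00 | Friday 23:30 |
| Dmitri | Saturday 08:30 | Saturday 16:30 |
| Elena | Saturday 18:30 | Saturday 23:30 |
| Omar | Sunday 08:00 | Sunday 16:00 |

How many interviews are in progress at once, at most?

Walk through starts and ends in time order (an end at T is processed before a start at T):
Friday 08:00 start Priya → 1
Friday 16:00 end Priya → 0
Friday 17:00 start Sofia → 1
Friday 21:00 start Nadia → 2
Friday 23:30 end Nadia → 1
Friday 23:30 end Sofia → 0
Saturday 08:30 start Dmitri → 1
Saturday 16:30 end Dmitri → 0
Saturday 18:30 start Elena → 1
Saturday 23:30 end Elena → 0
Sunday 08:00 start Omar → 1
Sunday 16:00 end Omar → 0
Peak is 2, at Friday 21:00 (Nadia, Sofia).

2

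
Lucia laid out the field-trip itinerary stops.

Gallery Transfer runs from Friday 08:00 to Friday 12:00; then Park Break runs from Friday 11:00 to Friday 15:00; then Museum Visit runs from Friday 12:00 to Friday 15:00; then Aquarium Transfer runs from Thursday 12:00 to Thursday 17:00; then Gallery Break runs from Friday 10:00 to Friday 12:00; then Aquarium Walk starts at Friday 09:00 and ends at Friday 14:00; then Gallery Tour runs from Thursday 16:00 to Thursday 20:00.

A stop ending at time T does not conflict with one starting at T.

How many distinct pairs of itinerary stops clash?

9

Two intervals overlap when each starts before the other ends.
Sorted by start: Aquarium Transfer, Gallery Tour, Gallery Transfer, Aquarium Walk, Gallery Break, Park Break, Museum Visit.
Gallery Tour starts before Aquarium Transfer ends → Aquarium Transfer and Gallery Tour overlap.
Gallery Transfer starts after Aquarium Transfer ends; Aquarium Transfer is clear from here.
Gallery Transfer starts after Gallery Tour ends; Gallery Tour is clear from here.
Aquarium Walk starts before Gallery Transfer ends → Gallery Transfer and Aquarium Walk overlap.
Gallery Break starts before Gallery Transfer ends → Gallery Transfer and Gallery Break overlap.
Park Break starts before Gallery Transfer ends → Gallery Transfer and Park Break overlap.
Museum Visit starts exactly when Gallery Transfer ends (back-to-back, no overlap).
Gallery Break starts before Aquarium Walk ends → Aquarium Walk and Gallery Break overlap.
Park Break starts before Aquarium Walk ends → Aquarium Walk and Park Break overlap.
Museum Visit starts before Aquarium Walk ends → Aquarium Walk and Museum Visit overlap.
Park Break starts before Gallery Break ends → Gallery Break and Park Break overlap.
Museum Visit starts exactly when Gallery Break ends (back-to-back, no overlap).
Museum Visit starts before Park Break ends → Park Break and Museum Visit overlap.
Overlapping pairs: Aquarium Transfer & Gallery Tour, Aquarium Walk & Gallery Break, Aquarium Walk & Gallery Transfer, Aquarium Walk & Museum Visit, Aquarium Walk & Park Break, Gallery Break & Gallery Transfer, Gallery Break & Park Break, Gallery Transfer & Park Break, Museum Visit & Park Break — 9 in total.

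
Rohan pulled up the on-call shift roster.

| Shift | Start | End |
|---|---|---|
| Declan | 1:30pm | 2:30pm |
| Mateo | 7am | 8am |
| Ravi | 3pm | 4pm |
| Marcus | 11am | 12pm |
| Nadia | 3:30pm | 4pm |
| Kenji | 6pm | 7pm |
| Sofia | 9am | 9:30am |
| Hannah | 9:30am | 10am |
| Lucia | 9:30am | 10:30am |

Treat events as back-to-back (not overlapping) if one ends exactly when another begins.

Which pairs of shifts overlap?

Hannah & Lucia, Nadia & Ravi

Check each pair: they overlap iff neither finishes before the other starts.
Sorted by start: Mateo, Sofia, Lucia, Hannah, Marcus, Declan, Ravi, Nadia, Kenji.
Sofia starts after Mateo ends — done with Mateo.
Lucia starts exactly when Sofia ends (back-to-back, no overlap) — done with Sofia.
Hannah starts before Lucia ends → Lucia and Hannah overlap.
Marcus starts after Lucia ends — done with Lucia.
Marcus starts after Hannah ends — done with Hannah.
Declan starts after Marcus ends — done with Marcus.
Ravi starts after Declan ends — done with Declan.
Nadia starts before Ravi ends → Ravi and Nadia overlap.
Kenji starts after Ravi ends.
Kenji starts after Nadia ends.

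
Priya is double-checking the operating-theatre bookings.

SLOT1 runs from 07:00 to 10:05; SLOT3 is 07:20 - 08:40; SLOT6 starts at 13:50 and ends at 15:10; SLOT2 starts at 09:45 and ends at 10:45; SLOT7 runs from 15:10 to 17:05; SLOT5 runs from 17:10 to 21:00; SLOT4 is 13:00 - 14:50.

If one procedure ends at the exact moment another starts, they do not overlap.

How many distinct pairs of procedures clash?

3

Sorted by start: SLOT1, SLOT3, SLOT2, SLOT4, SLOT6, SLOT7, SLOT5.
SLOT3 starts before SLOT1 ends → SLOT1 and SLOT3 overlap.
SLOT2 starts before SLOT1 ends → SLOT1 and SLOT2 overlap.
SLOT4 starts after SLOT1 ends; SLOT1 is clear from here.
SLOT2 starts after SLOT3 ends; SLOT3 is clear from here.
SLOT4 starts after SLOT2 ends; SLOT2 is clear from here.
SLOT6 starts before SLOT4 ends → SLOT4 and SLOT6 overlap.
SLOT7 starts after SLOT4 ends; SLOT4 is clear from here.
SLOT7 starts exactly when SLOT6 ends (back-to-back, no overlap); SLOT6 is clear from here.
SLOT5 starts after SLOT7 ends.
Overlapping pairs: SLOT1 & SLOT2, SLOT1 & SLOT3, SLOT4 & SLOT6 — 3 in total.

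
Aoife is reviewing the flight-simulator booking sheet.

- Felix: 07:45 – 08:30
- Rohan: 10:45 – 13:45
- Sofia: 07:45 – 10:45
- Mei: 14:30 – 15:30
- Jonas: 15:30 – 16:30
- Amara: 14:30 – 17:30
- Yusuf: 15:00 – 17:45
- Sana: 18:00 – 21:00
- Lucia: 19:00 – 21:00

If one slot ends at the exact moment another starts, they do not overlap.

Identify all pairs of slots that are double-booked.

Amara & Jonas, Amara & Mei, Amara & Yusuf, Felix & Sofia, Jonas & Yusuf, Lucia & Sana, Mei & Yusuf

Sorted by start: Felix, Sofia, Rohan, Mei, Amara, Yusuf, Jonas, Sana, Lucia.
Sofia starts before Felix ends → Felix and Sofia overlap.
Rohan starts after Felix ends, so Felix has no further overlaps.
Rohan starts exactly when Sofia ends (back-to-back, no overlap), so Sofia has no further overlaps.
Mei starts after Rohan ends, so Rohan has no further overlaps.
Amara starts before Mei ends → Mei and Amara overlap.
Yusuf starts before Mei ends → Mei and Yusuf overlap.
Jonas starts exactly when Mei ends (back-to-back, no overlap), so Mei has no further overlaps.
Yusuf starts before Amara ends → Amara and Yusuf overlap.
Jonas starts before Amara ends → Amara and Jonas overlap.
Sana starts after Amara ends, so Amara has no further overlaps.
Jonas starts before Yusuf ends → Yusuf and Jonas overlap.
Sana starts after Yusuf ends, so Yusuf has no further overlaps.
Sana starts after Jonas ends, so Jonas has no further overlaps.
Lucia starts before Sana ends → Sana and Lucia overlap.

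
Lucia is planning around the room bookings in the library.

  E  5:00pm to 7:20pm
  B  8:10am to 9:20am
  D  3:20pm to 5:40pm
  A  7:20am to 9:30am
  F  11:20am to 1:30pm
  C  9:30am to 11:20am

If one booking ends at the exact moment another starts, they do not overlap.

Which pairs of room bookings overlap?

Sorted by start: A, B, C, F, D, E.
B starts before A ends → A and B overlap.
C starts exactly when A ends (back-to-back, no overlap) — done with A.
C starts after B ends — done with B.
F starts exactly when C ends (back-to-back, no overlap) — done with C.
D starts after F ends — done with F.
E starts before D ends → D and E overlap.

A & B, D & E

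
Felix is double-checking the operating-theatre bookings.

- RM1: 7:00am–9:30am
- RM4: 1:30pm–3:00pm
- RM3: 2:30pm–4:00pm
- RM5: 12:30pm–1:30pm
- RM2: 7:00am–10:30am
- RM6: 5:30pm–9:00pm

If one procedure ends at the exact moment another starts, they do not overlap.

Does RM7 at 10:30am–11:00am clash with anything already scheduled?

No — it doesn't clash with anything

RM1: ends 9:30am at or before RM7 starts 10:30am → clear.
RM2: ends 10:30am at or before RM7 starts 10:30am → clear.
RM5: starts 12:30pm at or after RM7 ends 11:00am → clear.
RM4: starts 1:30pm at or after RM7 ends 11:00am → clear.
RM3: starts 2:30pm at or after RM7 ends 11:00am → clear.
RM6: starts 5:30pm at or after RM7 ends 11:00am → clear.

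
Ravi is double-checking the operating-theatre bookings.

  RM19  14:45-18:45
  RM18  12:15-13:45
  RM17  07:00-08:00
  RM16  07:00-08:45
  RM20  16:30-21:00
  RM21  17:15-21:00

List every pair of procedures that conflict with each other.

Sorted by start: RM16, RM17, RM18, RM19, RM20, RM21.
RM17 starts before RM16 ends → RM16 and RM17 overlap.
RM18 starts after RM16 ends — done with RM16.
RM18 starts after RM17 ends — done with RM17.
RM19 starts after RM18 ends — done with RM18.
RM20 starts before RM19 ends → RM19 and RM20 overlap.
RM21 starts before RM19 ends → RM19 and RM21 overlap.
RM21 starts before RM20 ends → RM20 and RM21 overlap.

RM16 & RM17, RM19 & RM20, RM19 & RM21, RM20 & RM21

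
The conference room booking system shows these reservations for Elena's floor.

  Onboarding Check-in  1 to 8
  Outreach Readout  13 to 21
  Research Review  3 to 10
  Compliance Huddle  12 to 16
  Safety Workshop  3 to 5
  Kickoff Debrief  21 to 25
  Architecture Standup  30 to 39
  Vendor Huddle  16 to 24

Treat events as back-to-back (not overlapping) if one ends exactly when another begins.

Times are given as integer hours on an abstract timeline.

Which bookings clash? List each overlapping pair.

Sorted by start: Onboarding Check-in, Safety Workshop, Research Review, Compliance Huddle, Outreach Readout, Vendor Huddle, Kickoff Debrief, Architecture Standup.
Safety Workshop starts before Onboarding Check-in ends → Onboarding Check-in and Safety Workshop overlap.
Research Review starts before Onboarding Check-in ends → Onboarding Check-in and Research Review overlap.
Compliance Huddle starts after Onboarding Check-in ends, so nothing later overlaps Onboarding Check-in either.
Research Review starts before Safety Workshop ends → Safety Workshop and Research Review overlap.
Compliance Huddle starts after Safety Workshop ends, so nothing later overlaps Safety Workshop either.
Compliance Huddle starts after Research Review ends, so nothing later overlaps Research Review either.
Outreach Readout starts before Compliance Huddle ends → Compliance Huddle and Outreach Readout overlap.
Vendor Huddle starts exactly when Compliance Huddle ends (back-to-back, no overlap), so nothing later overlaps Compliance Huddle either.
Vendor Huddle starts before Outreach Readout ends → Outreach Readout and Vendor Huddle overlap.
Kickoff Debrief starts exactly when Outreach Readout ends (back-to-back, no overlap), so nothing later overlaps Outreach Readout either.
Kickoff Debrief starts before Vendor Huddle ends → Vendor Huddle and Kickoff Debrief overlap.
Architecture Standup starts after Vendor Huddle ends.
Architecture Standup starts after Kickoff Debrief ends.

Compliance Huddle & Outreach Readout, Kickoff Debrief & Vendor Huddle, Onboarding Check-in & Research Review, Onboarding Check-in & Safety Workshop, Outreach Readout & Vendor Huddle, Research Review & Safety Workshop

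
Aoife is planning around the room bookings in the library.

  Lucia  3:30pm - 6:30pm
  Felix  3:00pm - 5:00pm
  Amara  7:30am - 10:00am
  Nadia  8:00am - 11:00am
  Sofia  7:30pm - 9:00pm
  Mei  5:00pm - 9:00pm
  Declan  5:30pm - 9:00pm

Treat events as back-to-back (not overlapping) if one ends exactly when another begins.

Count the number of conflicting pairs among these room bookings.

Sorted by start: Amara, Nadia, Felix, Lucia, Mei, Declan, Sofia.
Nadia starts before Amara ends → Amara and Nadia overlap.
Felix starts after Amara ends, so nothing later overlaps Amara either.
Felix starts after Nadia ends, so nothing later overlaps Nadia either.
Lucia starts before Felix ends → Felix and Lucia overlap.
Mei starts exactly when Felix ends (back-to-back, no overlap), so nothing later overlaps Felix either.
Mei starts before Lucia ends → Lucia and Mei overlap.
Declan starts before Lucia ends → Lucia and Declan overlap.
Sofia starts after Lucia ends.
Declan starts before Mei ends → Mei and Declan overlap.
Sofia starts before Mei ends → Mei and Sofia overlap.
Sofia starts before Declan ends → Declan and Sofia overlap.
Overlapping pairs: Amara & Nadia, Declan & Lucia, Declan & Mei, Declan & Sofia, Felix & Lucia, Lucia & Mei, Mei & Sofia — 7 in total.

7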